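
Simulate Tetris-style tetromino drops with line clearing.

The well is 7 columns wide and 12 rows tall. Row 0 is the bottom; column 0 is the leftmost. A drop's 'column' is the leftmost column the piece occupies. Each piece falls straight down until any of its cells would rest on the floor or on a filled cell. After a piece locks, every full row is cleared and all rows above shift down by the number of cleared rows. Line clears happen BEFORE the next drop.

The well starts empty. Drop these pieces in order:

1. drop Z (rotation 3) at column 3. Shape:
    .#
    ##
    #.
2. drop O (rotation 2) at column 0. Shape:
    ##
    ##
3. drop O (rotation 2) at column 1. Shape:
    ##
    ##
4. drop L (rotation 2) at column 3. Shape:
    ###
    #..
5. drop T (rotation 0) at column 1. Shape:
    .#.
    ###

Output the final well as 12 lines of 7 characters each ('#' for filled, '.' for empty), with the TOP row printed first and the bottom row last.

Answer: .......
.......
.......
.......
.......
.......
..#....
.###...
.#####.
.####..
##.##..
##.#...

Derivation:
Drop 1: Z rot3 at col 3 lands with bottom-row=0; cleared 0 line(s) (total 0); column heights now [0 0 0 2 3 0 0], max=3
Drop 2: O rot2 at col 0 lands with bottom-row=0; cleared 0 line(s) (total 0); column heights now [2 2 0 2 3 0 0], max=3
Drop 3: O rot2 at col 1 lands with bottom-row=2; cleared 0 line(s) (total 0); column heights now [2 4 4 2 3 0 0], max=4
Drop 4: L rot2 at col 3 lands with bottom-row=2; cleared 0 line(s) (total 0); column heights now [2 4 4 4 4 4 0], max=4
Drop 5: T rot0 at col 1 lands with bottom-row=4; cleared 0 line(s) (total 0); column heights now [2 5 6 5 4 4 0], max=6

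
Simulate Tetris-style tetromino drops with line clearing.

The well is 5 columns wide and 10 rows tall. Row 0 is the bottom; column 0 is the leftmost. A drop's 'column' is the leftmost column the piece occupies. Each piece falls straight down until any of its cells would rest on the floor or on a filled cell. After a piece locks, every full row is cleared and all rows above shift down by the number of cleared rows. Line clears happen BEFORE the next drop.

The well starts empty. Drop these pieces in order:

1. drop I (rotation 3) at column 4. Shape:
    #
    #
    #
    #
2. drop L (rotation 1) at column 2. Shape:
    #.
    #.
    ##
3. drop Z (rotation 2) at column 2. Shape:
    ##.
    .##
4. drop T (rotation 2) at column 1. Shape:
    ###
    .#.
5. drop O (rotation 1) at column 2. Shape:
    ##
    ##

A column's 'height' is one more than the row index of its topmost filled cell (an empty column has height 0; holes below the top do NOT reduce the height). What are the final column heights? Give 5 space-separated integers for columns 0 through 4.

Drop 1: I rot3 at col 4 lands with bottom-row=0; cleared 0 line(s) (total 0); column heights now [0 0 0 0 4], max=4
Drop 2: L rot1 at col 2 lands with bottom-row=0; cleared 0 line(s) (total 0); column heights now [0 0 3 1 4], max=4
Drop 3: Z rot2 at col 2 lands with bottom-row=4; cleared 0 line(s) (total 0); column heights now [0 0 6 6 5], max=6
Drop 4: T rot2 at col 1 lands with bottom-row=6; cleared 0 line(s) (total 0); column heights now [0 8 8 8 5], max=8
Drop 5: O rot1 at col 2 lands with bottom-row=8; cleared 0 line(s) (total 0); column heights now [0 8 10 10 5], max=10

Answer: 0 8 10 10 5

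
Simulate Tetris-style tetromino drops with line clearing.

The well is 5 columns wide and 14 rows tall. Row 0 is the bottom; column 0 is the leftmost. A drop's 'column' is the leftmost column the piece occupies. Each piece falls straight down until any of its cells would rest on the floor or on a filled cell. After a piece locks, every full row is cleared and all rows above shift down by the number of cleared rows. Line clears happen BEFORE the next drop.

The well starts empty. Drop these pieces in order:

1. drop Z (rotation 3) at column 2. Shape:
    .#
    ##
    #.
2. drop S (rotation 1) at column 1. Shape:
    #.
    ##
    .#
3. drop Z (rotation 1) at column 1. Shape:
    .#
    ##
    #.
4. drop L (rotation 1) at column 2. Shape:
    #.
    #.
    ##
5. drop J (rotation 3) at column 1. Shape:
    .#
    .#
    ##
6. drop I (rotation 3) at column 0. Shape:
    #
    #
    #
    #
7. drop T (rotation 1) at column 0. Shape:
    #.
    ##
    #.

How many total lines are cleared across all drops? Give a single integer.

Answer: 0

Derivation:
Drop 1: Z rot3 at col 2 lands with bottom-row=0; cleared 0 line(s) (total 0); column heights now [0 0 2 3 0], max=3
Drop 2: S rot1 at col 1 lands with bottom-row=2; cleared 0 line(s) (total 0); column heights now [0 5 4 3 0], max=5
Drop 3: Z rot1 at col 1 lands with bottom-row=5; cleared 0 line(s) (total 0); column heights now [0 7 8 3 0], max=8
Drop 4: L rot1 at col 2 lands with bottom-row=8; cleared 0 line(s) (total 0); column heights now [0 7 11 9 0], max=11
Drop 5: J rot3 at col 1 lands with bottom-row=11; cleared 0 line(s) (total 0); column heights now [0 12 14 9 0], max=14
Drop 6: I rot3 at col 0 lands with bottom-row=0; cleared 0 line(s) (total 0); column heights now [4 12 14 9 0], max=14
Drop 7: T rot1 at col 0 lands with bottom-row=11; cleared 0 line(s) (total 0); column heights now [14 13 14 9 0], max=14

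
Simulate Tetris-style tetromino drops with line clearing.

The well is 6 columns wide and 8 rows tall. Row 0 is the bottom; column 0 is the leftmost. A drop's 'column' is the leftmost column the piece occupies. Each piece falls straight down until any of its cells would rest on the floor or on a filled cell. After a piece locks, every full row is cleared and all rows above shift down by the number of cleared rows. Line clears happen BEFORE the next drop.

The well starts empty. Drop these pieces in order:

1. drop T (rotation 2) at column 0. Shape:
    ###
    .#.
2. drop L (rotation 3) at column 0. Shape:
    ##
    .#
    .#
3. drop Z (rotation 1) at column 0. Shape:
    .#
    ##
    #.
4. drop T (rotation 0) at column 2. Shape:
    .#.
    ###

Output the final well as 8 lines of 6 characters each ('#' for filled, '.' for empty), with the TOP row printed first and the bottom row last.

Drop 1: T rot2 at col 0 lands with bottom-row=0; cleared 0 line(s) (total 0); column heights now [2 2 2 0 0 0], max=2
Drop 2: L rot3 at col 0 lands with bottom-row=2; cleared 0 line(s) (total 0); column heights now [5 5 2 0 0 0], max=5
Drop 3: Z rot1 at col 0 lands with bottom-row=5; cleared 0 line(s) (total 0); column heights now [7 8 2 0 0 0], max=8
Drop 4: T rot0 at col 2 lands with bottom-row=2; cleared 0 line(s) (total 0); column heights now [7 8 3 4 3 0], max=8

Answer: .#....
##....
#.....
##....
.#.#..
.####.
###...
.#....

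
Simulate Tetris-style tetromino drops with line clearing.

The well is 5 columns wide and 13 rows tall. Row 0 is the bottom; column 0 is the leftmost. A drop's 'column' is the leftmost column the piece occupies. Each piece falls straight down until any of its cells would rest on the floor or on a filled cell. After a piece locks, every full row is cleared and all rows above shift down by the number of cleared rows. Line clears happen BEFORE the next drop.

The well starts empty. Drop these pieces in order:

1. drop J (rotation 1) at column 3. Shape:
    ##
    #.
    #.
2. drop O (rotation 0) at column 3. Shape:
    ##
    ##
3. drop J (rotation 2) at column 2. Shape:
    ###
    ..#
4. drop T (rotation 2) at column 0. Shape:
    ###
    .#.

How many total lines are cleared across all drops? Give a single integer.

Answer: 0

Derivation:
Drop 1: J rot1 at col 3 lands with bottom-row=0; cleared 0 line(s) (total 0); column heights now [0 0 0 3 3], max=3
Drop 2: O rot0 at col 3 lands with bottom-row=3; cleared 0 line(s) (total 0); column heights now [0 0 0 5 5], max=5
Drop 3: J rot2 at col 2 lands with bottom-row=5; cleared 0 line(s) (total 0); column heights now [0 0 7 7 7], max=7
Drop 4: T rot2 at col 0 lands with bottom-row=6; cleared 0 line(s) (total 0); column heights now [8 8 8 7 7], max=8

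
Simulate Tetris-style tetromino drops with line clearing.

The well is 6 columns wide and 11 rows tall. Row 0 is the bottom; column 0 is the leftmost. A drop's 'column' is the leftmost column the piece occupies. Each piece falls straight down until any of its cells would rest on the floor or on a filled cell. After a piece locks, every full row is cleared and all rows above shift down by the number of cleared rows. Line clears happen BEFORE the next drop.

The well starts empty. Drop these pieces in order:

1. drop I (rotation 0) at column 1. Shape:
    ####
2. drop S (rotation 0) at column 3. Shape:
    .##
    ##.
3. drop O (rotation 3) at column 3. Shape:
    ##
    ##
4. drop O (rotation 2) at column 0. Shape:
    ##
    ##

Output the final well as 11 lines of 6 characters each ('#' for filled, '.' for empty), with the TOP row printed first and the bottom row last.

Answer: ......
......
......
......
......
......
...##.
...##.
##..##
##.##.
.####.

Derivation:
Drop 1: I rot0 at col 1 lands with bottom-row=0; cleared 0 line(s) (total 0); column heights now [0 1 1 1 1 0], max=1
Drop 2: S rot0 at col 3 lands with bottom-row=1; cleared 0 line(s) (total 0); column heights now [0 1 1 2 3 3], max=3
Drop 3: O rot3 at col 3 lands with bottom-row=3; cleared 0 line(s) (total 0); column heights now [0 1 1 5 5 3], max=5
Drop 4: O rot2 at col 0 lands with bottom-row=1; cleared 0 line(s) (total 0); column heights now [3 3 1 5 5 3], max=5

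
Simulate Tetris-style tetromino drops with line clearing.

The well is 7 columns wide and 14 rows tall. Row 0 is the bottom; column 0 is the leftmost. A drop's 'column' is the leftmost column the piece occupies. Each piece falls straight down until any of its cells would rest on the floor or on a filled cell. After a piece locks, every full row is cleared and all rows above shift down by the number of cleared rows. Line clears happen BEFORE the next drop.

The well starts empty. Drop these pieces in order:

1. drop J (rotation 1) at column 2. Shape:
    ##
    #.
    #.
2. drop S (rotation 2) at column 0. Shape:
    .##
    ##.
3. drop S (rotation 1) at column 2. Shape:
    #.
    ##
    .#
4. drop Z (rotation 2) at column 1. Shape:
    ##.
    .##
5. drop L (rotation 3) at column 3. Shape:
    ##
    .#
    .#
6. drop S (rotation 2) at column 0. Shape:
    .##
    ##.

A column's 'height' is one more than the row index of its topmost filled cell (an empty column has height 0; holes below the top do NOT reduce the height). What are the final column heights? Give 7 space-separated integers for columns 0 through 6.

Drop 1: J rot1 at col 2 lands with bottom-row=0; cleared 0 line(s) (total 0); column heights now [0 0 3 3 0 0 0], max=3
Drop 2: S rot2 at col 0 lands with bottom-row=2; cleared 0 line(s) (total 0); column heights now [3 4 4 3 0 0 0], max=4
Drop 3: S rot1 at col 2 lands with bottom-row=3; cleared 0 line(s) (total 0); column heights now [3 4 6 5 0 0 0], max=6
Drop 4: Z rot2 at col 1 lands with bottom-row=6; cleared 0 line(s) (total 0); column heights now [3 8 8 7 0 0 0], max=8
Drop 5: L rot3 at col 3 lands with bottom-row=5; cleared 0 line(s) (total 0); column heights now [3 8 8 8 8 0 0], max=8
Drop 6: S rot2 at col 0 lands with bottom-row=8; cleared 0 line(s) (total 0); column heights now [9 10 10 8 8 0 0], max=10

Answer: 9 10 10 8 8 0 0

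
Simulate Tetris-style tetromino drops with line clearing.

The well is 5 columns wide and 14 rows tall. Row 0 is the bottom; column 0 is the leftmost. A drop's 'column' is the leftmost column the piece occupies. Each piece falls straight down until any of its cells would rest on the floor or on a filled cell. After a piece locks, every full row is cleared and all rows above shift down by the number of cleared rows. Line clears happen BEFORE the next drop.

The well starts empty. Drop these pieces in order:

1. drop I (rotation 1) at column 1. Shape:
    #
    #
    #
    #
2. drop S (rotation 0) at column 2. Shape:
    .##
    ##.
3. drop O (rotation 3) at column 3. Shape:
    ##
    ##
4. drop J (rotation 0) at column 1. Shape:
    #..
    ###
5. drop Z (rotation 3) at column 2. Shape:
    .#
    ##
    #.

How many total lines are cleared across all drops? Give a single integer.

Drop 1: I rot1 at col 1 lands with bottom-row=0; cleared 0 line(s) (total 0); column heights now [0 4 0 0 0], max=4
Drop 2: S rot0 at col 2 lands with bottom-row=0; cleared 0 line(s) (total 0); column heights now [0 4 1 2 2], max=4
Drop 3: O rot3 at col 3 lands with bottom-row=2; cleared 0 line(s) (total 0); column heights now [0 4 1 4 4], max=4
Drop 4: J rot0 at col 1 lands with bottom-row=4; cleared 0 line(s) (total 0); column heights now [0 6 5 5 4], max=6
Drop 5: Z rot3 at col 2 lands with bottom-row=5; cleared 0 line(s) (total 0); column heights now [0 6 7 8 4], max=8

Answer: 0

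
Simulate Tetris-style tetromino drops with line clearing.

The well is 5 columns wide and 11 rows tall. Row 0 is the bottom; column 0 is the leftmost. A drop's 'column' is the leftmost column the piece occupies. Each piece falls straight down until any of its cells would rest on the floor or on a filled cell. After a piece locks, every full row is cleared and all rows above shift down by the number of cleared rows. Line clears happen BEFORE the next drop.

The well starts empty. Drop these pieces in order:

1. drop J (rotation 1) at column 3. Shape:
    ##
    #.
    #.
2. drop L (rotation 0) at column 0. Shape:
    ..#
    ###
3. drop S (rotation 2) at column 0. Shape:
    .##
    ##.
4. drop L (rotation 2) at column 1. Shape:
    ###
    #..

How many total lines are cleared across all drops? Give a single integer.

Drop 1: J rot1 at col 3 lands with bottom-row=0; cleared 0 line(s) (total 0); column heights now [0 0 0 3 3], max=3
Drop 2: L rot0 at col 0 lands with bottom-row=0; cleared 0 line(s) (total 0); column heights now [1 1 2 3 3], max=3
Drop 3: S rot2 at col 0 lands with bottom-row=1; cleared 0 line(s) (total 0); column heights now [2 3 3 3 3], max=3
Drop 4: L rot2 at col 1 lands with bottom-row=3; cleared 0 line(s) (total 0); column heights now [2 5 5 5 3], max=5

Answer: 0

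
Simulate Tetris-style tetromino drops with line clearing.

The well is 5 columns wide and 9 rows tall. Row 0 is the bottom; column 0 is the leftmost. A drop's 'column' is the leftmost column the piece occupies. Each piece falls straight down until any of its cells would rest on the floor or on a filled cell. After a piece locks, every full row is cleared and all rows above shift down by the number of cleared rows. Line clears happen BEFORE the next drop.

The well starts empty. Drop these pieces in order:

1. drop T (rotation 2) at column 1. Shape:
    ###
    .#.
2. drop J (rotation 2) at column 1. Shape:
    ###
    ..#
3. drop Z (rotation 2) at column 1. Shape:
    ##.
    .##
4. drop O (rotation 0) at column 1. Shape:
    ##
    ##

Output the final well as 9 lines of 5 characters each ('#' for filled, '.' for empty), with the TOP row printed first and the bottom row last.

Drop 1: T rot2 at col 1 lands with bottom-row=0; cleared 0 line(s) (total 0); column heights now [0 2 2 2 0], max=2
Drop 2: J rot2 at col 1 lands with bottom-row=2; cleared 0 line(s) (total 0); column heights now [0 4 4 4 0], max=4
Drop 3: Z rot2 at col 1 lands with bottom-row=4; cleared 0 line(s) (total 0); column heights now [0 6 6 5 0], max=6
Drop 4: O rot0 at col 1 lands with bottom-row=6; cleared 0 line(s) (total 0); column heights now [0 8 8 5 0], max=8

Answer: .....
.##..
.##..
.##..
..##.
.###.
...#.
.###.
..#..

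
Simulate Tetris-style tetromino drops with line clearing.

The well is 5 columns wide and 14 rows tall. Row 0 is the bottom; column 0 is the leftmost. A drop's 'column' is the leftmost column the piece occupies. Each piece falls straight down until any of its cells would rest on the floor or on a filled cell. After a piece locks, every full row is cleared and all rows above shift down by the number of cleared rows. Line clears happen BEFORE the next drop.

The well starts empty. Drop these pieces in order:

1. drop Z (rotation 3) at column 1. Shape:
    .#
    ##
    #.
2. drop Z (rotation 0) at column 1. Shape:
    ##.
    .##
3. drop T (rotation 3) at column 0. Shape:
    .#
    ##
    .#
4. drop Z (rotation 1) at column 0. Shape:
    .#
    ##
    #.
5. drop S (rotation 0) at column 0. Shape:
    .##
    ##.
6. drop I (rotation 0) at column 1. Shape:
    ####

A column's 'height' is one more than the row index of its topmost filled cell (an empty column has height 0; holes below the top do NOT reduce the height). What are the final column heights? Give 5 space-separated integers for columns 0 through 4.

Drop 1: Z rot3 at col 1 lands with bottom-row=0; cleared 0 line(s) (total 0); column heights now [0 2 3 0 0], max=3
Drop 2: Z rot0 at col 1 lands with bottom-row=3; cleared 0 line(s) (total 0); column heights now [0 5 5 4 0], max=5
Drop 3: T rot3 at col 0 lands with bottom-row=5; cleared 0 line(s) (total 0); column heights now [7 8 5 4 0], max=8
Drop 4: Z rot1 at col 0 lands with bottom-row=7; cleared 0 line(s) (total 0); column heights now [9 10 5 4 0], max=10
Drop 5: S rot0 at col 0 lands with bottom-row=10; cleared 0 line(s) (total 0); column heights now [11 12 12 4 0], max=12
Drop 6: I rot0 at col 1 lands with bottom-row=12; cleared 0 line(s) (total 0); column heights now [11 13 13 13 13], max=13

Answer: 11 13 13 13 13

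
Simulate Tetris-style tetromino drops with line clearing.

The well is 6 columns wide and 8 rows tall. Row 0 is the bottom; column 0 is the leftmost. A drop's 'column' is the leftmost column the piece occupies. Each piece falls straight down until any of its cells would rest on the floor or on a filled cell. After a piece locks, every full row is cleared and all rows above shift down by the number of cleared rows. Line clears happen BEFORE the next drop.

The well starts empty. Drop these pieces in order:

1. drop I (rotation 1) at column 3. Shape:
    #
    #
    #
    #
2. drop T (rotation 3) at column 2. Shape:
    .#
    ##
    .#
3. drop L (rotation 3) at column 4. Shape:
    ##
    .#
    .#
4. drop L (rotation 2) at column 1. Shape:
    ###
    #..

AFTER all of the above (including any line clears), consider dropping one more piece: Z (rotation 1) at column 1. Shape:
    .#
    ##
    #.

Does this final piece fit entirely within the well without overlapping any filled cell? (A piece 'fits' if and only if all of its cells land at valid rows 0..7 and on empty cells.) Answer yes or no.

Answer: no

Derivation:
Drop 1: I rot1 at col 3 lands with bottom-row=0; cleared 0 line(s) (total 0); column heights now [0 0 0 4 0 0], max=4
Drop 2: T rot3 at col 2 lands with bottom-row=4; cleared 0 line(s) (total 0); column heights now [0 0 6 7 0 0], max=7
Drop 3: L rot3 at col 4 lands with bottom-row=0; cleared 0 line(s) (total 0); column heights now [0 0 6 7 3 3], max=7
Drop 4: L rot2 at col 1 lands with bottom-row=6; cleared 0 line(s) (total 0); column heights now [0 8 8 8 3 3], max=8
Test piece Z rot1 at col 1 (width 2): heights before test = [0 8 8 8 3 3]; fits = False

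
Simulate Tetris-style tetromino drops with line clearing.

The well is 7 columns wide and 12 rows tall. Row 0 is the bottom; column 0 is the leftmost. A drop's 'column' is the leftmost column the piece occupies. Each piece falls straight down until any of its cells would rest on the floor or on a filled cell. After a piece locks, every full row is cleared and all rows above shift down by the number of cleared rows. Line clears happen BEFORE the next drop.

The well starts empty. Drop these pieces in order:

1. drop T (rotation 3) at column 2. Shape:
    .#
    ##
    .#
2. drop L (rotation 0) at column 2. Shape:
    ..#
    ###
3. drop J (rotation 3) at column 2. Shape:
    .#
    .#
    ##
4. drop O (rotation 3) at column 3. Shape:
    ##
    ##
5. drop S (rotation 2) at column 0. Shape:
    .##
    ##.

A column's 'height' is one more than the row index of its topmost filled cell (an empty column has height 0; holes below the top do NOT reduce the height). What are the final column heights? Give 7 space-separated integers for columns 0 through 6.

Answer: 5 6 6 9 9 0 0

Derivation:
Drop 1: T rot3 at col 2 lands with bottom-row=0; cleared 0 line(s) (total 0); column heights now [0 0 2 3 0 0 0], max=3
Drop 2: L rot0 at col 2 lands with bottom-row=3; cleared 0 line(s) (total 0); column heights now [0 0 4 4 5 0 0], max=5
Drop 3: J rot3 at col 2 lands with bottom-row=4; cleared 0 line(s) (total 0); column heights now [0 0 5 7 5 0 0], max=7
Drop 4: O rot3 at col 3 lands with bottom-row=7; cleared 0 line(s) (total 0); column heights now [0 0 5 9 9 0 0], max=9
Drop 5: S rot2 at col 0 lands with bottom-row=4; cleared 0 line(s) (total 0); column heights now [5 6 6 9 9 0 0], max=9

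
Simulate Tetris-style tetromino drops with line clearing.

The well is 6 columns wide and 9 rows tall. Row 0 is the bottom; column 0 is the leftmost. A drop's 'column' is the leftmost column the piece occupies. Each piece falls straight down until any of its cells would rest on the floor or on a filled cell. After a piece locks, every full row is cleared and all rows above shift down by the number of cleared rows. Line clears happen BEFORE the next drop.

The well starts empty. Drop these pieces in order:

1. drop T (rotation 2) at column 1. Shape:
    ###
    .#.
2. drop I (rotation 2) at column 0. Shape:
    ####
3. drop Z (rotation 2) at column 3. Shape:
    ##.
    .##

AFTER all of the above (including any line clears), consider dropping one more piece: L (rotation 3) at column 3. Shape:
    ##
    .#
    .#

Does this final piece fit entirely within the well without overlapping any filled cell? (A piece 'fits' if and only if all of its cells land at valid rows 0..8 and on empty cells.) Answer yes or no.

Drop 1: T rot2 at col 1 lands with bottom-row=0; cleared 0 line(s) (total 0); column heights now [0 2 2 2 0 0], max=2
Drop 2: I rot2 at col 0 lands with bottom-row=2; cleared 0 line(s) (total 0); column heights now [3 3 3 3 0 0], max=3
Drop 3: Z rot2 at col 3 lands with bottom-row=2; cleared 1 line(s) (total 1); column heights now [0 2 2 3 3 0], max=3
Test piece L rot3 at col 3 (width 2): heights before test = [0 2 2 3 3 0]; fits = True

Answer: yes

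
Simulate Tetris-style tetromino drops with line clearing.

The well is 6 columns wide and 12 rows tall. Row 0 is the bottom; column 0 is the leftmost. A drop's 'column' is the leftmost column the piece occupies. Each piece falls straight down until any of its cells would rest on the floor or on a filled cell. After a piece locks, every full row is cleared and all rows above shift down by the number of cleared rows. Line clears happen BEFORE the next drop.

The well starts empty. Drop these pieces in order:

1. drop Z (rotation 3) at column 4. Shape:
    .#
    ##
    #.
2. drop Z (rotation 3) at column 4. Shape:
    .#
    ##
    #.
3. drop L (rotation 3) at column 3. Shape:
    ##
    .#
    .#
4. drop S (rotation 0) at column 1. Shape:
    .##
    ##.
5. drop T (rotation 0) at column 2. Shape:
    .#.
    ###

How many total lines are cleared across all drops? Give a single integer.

Answer: 0

Derivation:
Drop 1: Z rot3 at col 4 lands with bottom-row=0; cleared 0 line(s) (total 0); column heights now [0 0 0 0 2 3], max=3
Drop 2: Z rot3 at col 4 lands with bottom-row=2; cleared 0 line(s) (total 0); column heights now [0 0 0 0 4 5], max=5
Drop 3: L rot3 at col 3 lands with bottom-row=4; cleared 0 line(s) (total 0); column heights now [0 0 0 7 7 5], max=7
Drop 4: S rot0 at col 1 lands with bottom-row=6; cleared 0 line(s) (total 0); column heights now [0 7 8 8 7 5], max=8
Drop 5: T rot0 at col 2 lands with bottom-row=8; cleared 0 line(s) (total 0); column heights now [0 7 9 10 9 5], max=10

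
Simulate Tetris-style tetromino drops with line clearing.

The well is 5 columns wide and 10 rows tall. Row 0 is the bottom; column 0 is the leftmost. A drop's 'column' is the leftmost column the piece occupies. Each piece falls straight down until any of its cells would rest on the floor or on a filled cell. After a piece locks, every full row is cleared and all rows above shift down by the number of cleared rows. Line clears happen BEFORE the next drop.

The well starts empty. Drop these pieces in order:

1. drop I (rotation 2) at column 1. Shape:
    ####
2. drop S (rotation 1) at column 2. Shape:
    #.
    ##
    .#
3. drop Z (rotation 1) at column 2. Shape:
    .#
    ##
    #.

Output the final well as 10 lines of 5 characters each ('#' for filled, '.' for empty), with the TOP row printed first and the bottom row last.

Drop 1: I rot2 at col 1 lands with bottom-row=0; cleared 0 line(s) (total 0); column heights now [0 1 1 1 1], max=1
Drop 2: S rot1 at col 2 lands with bottom-row=1; cleared 0 line(s) (total 0); column heights now [0 1 4 3 1], max=4
Drop 3: Z rot1 at col 2 lands with bottom-row=4; cleared 0 line(s) (total 0); column heights now [0 1 6 7 1], max=7

Answer: .....
.....
.....
...#.
..##.
..#..
..#..
..##.
...#.
.####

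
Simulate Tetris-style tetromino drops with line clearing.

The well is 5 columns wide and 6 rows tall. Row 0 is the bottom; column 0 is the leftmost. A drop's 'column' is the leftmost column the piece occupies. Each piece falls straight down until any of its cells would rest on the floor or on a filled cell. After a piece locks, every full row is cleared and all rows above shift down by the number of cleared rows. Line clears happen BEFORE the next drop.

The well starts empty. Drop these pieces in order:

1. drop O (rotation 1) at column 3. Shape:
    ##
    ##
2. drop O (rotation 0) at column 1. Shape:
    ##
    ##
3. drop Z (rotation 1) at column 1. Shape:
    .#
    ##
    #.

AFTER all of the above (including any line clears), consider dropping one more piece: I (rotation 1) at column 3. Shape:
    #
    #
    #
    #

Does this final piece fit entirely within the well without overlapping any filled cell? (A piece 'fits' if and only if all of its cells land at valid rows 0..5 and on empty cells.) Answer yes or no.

Answer: yes

Derivation:
Drop 1: O rot1 at col 3 lands with bottom-row=0; cleared 0 line(s) (total 0); column heights now [0 0 0 2 2], max=2
Drop 2: O rot0 at col 1 lands with bottom-row=0; cleared 0 line(s) (total 0); column heights now [0 2 2 2 2], max=2
Drop 3: Z rot1 at col 1 lands with bottom-row=2; cleared 0 line(s) (total 0); column heights now [0 4 5 2 2], max=5
Test piece I rot1 at col 3 (width 1): heights before test = [0 4 5 2 2]; fits = True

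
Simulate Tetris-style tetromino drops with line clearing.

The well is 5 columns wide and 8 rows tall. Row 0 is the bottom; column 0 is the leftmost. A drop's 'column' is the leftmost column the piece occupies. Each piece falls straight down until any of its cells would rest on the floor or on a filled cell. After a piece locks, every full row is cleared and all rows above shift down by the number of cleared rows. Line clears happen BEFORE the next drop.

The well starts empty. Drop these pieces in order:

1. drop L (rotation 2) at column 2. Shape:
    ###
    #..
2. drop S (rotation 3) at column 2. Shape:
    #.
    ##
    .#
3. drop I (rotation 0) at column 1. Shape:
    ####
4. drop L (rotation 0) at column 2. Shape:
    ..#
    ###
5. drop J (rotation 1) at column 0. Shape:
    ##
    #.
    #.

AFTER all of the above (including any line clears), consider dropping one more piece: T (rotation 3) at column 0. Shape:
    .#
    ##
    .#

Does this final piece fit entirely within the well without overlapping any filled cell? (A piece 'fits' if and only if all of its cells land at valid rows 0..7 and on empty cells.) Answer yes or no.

Answer: yes

Derivation:
Drop 1: L rot2 at col 2 lands with bottom-row=0; cleared 0 line(s) (total 0); column heights now [0 0 2 2 2], max=2
Drop 2: S rot3 at col 2 lands with bottom-row=2; cleared 0 line(s) (total 0); column heights now [0 0 5 4 2], max=5
Drop 3: I rot0 at col 1 lands with bottom-row=5; cleared 0 line(s) (total 0); column heights now [0 6 6 6 6], max=6
Drop 4: L rot0 at col 2 lands with bottom-row=6; cleared 0 line(s) (total 0); column heights now [0 6 7 7 8], max=8
Drop 5: J rot1 at col 0 lands with bottom-row=4; cleared 2 line(s) (total 2); column heights now [5 0 5 4 6], max=6
Test piece T rot3 at col 0 (width 2): heights before test = [5 0 5 4 6]; fits = True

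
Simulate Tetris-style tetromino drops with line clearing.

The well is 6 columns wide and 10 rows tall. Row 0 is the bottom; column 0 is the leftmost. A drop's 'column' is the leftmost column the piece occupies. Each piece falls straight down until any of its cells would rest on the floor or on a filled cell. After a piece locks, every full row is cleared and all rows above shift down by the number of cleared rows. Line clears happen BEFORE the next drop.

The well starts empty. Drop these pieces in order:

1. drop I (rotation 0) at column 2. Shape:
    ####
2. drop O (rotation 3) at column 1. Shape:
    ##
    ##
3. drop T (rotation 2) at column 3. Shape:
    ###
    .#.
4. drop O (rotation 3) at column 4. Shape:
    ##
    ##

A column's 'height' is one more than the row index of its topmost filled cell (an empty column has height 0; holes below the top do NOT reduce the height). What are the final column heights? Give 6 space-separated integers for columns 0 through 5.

Answer: 0 3 3 3 5 5

Derivation:
Drop 1: I rot0 at col 2 lands with bottom-row=0; cleared 0 line(s) (total 0); column heights now [0 0 1 1 1 1], max=1
Drop 2: O rot3 at col 1 lands with bottom-row=1; cleared 0 line(s) (total 0); column heights now [0 3 3 1 1 1], max=3
Drop 3: T rot2 at col 3 lands with bottom-row=1; cleared 0 line(s) (total 0); column heights now [0 3 3 3 3 3], max=3
Drop 4: O rot3 at col 4 lands with bottom-row=3; cleared 0 line(s) (total 0); column heights now [0 3 3 3 5 5], max=5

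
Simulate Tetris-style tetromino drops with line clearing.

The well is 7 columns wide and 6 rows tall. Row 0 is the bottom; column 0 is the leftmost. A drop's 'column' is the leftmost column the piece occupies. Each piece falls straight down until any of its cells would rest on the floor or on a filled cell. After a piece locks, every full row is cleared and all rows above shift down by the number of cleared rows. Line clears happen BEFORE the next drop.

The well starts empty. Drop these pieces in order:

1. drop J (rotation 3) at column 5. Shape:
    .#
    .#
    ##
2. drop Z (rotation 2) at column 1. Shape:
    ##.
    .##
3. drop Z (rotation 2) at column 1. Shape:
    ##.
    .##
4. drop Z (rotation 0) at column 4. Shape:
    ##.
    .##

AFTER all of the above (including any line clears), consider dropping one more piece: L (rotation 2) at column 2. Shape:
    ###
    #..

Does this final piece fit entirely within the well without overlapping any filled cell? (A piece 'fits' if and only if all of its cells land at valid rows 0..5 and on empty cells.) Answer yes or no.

Answer: yes

Derivation:
Drop 1: J rot3 at col 5 lands with bottom-row=0; cleared 0 line(s) (total 0); column heights now [0 0 0 0 0 1 3], max=3
Drop 2: Z rot2 at col 1 lands with bottom-row=0; cleared 0 line(s) (total 0); column heights now [0 2 2 1 0 1 3], max=3
Drop 3: Z rot2 at col 1 lands with bottom-row=2; cleared 0 line(s) (total 0); column heights now [0 4 4 3 0 1 3], max=4
Drop 4: Z rot0 at col 4 lands with bottom-row=3; cleared 0 line(s) (total 0); column heights now [0 4 4 3 5 5 4], max=5
Test piece L rot2 at col 2 (width 3): heights before test = [0 4 4 3 5 5 4]; fits = True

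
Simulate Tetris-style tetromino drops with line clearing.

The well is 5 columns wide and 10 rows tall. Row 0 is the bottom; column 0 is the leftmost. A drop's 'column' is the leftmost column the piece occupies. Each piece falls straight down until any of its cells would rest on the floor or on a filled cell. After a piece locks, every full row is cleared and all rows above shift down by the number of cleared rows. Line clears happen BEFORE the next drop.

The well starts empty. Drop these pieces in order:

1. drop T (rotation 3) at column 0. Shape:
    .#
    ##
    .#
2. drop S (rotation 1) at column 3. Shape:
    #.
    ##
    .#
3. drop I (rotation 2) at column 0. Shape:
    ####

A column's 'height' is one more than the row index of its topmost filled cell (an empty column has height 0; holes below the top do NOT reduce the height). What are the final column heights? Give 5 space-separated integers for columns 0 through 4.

Answer: 4 4 4 4 2

Derivation:
Drop 1: T rot3 at col 0 lands with bottom-row=0; cleared 0 line(s) (total 0); column heights now [2 3 0 0 0], max=3
Drop 2: S rot1 at col 3 lands with bottom-row=0; cleared 0 line(s) (total 0); column heights now [2 3 0 3 2], max=3
Drop 3: I rot2 at col 0 lands with bottom-row=3; cleared 0 line(s) (total 0); column heights now [4 4 4 4 2], max=4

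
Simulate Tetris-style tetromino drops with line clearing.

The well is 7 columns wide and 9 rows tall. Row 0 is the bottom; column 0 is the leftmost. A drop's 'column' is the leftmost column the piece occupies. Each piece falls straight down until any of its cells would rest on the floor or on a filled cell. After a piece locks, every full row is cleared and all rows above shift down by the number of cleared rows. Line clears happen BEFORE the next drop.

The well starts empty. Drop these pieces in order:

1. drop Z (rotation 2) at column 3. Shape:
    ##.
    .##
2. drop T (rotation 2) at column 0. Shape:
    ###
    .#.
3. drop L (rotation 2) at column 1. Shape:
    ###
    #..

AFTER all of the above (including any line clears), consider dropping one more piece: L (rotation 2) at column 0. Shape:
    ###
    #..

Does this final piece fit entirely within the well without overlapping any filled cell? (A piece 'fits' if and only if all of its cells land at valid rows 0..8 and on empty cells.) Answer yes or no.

Drop 1: Z rot2 at col 3 lands with bottom-row=0; cleared 0 line(s) (total 0); column heights now [0 0 0 2 2 1 0], max=2
Drop 2: T rot2 at col 0 lands with bottom-row=0; cleared 0 line(s) (total 0); column heights now [2 2 2 2 2 1 0], max=2
Drop 3: L rot2 at col 1 lands with bottom-row=2; cleared 0 line(s) (total 0); column heights now [2 4 4 4 2 1 0], max=4
Test piece L rot2 at col 0 (width 3): heights before test = [2 4 4 4 2 1 0]; fits = True

Answer: yes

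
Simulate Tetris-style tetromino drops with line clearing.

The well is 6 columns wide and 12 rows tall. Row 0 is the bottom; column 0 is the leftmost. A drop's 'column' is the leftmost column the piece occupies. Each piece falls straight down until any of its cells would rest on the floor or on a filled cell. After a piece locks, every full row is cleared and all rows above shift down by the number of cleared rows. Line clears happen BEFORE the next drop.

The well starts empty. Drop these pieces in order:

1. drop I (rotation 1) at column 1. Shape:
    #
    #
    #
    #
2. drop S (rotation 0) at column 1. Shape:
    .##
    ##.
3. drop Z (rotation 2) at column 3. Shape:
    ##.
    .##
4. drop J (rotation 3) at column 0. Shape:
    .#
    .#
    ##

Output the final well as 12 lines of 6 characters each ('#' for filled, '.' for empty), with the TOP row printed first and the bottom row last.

Drop 1: I rot1 at col 1 lands with bottom-row=0; cleared 0 line(s) (total 0); column heights now [0 4 0 0 0 0], max=4
Drop 2: S rot0 at col 1 lands with bottom-row=4; cleared 0 line(s) (total 0); column heights now [0 5 6 6 0 0], max=6
Drop 3: Z rot2 at col 3 lands with bottom-row=5; cleared 0 line(s) (total 0); column heights now [0 5 6 7 7 6], max=7
Drop 4: J rot3 at col 0 lands with bottom-row=5; cleared 1 line(s) (total 1); column heights now [0 7 5 6 6 0], max=7

Answer: ......
......
......
......
......
.#....
.#.##.
.##...
.#....
.#....
.#....
.#....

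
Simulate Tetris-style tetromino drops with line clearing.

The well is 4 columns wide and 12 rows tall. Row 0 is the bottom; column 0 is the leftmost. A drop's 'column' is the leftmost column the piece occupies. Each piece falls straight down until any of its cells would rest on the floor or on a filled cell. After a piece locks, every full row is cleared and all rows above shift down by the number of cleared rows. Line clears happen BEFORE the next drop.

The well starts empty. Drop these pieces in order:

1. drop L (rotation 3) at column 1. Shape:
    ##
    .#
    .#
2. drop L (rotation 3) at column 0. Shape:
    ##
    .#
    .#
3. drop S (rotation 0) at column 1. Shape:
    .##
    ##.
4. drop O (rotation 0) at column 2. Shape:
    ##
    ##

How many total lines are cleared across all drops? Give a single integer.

Answer: 0

Derivation:
Drop 1: L rot3 at col 1 lands with bottom-row=0; cleared 0 line(s) (total 0); column heights now [0 3 3 0], max=3
Drop 2: L rot3 at col 0 lands with bottom-row=3; cleared 0 line(s) (total 0); column heights now [6 6 3 0], max=6
Drop 3: S rot0 at col 1 lands with bottom-row=6; cleared 0 line(s) (total 0); column heights now [6 7 8 8], max=8
Drop 4: O rot0 at col 2 lands with bottom-row=8; cleared 0 line(s) (total 0); column heights now [6 7 10 10], max=10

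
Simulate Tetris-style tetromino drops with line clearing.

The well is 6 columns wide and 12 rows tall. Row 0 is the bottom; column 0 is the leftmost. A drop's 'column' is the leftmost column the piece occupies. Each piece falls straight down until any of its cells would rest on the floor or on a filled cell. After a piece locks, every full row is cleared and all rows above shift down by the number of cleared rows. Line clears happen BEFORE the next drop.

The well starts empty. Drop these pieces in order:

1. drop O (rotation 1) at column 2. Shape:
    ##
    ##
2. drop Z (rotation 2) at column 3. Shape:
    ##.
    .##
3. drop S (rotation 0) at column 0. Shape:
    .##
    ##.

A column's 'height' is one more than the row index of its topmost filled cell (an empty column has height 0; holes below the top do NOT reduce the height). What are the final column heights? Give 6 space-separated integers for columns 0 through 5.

Drop 1: O rot1 at col 2 lands with bottom-row=0; cleared 0 line(s) (total 0); column heights now [0 0 2 2 0 0], max=2
Drop 2: Z rot2 at col 3 lands with bottom-row=1; cleared 0 line(s) (total 0); column heights now [0 0 2 3 3 2], max=3
Drop 3: S rot0 at col 0 lands with bottom-row=1; cleared 1 line(s) (total 1); column heights now [0 2 2 2 2 0], max=2

Answer: 0 2 2 2 2 0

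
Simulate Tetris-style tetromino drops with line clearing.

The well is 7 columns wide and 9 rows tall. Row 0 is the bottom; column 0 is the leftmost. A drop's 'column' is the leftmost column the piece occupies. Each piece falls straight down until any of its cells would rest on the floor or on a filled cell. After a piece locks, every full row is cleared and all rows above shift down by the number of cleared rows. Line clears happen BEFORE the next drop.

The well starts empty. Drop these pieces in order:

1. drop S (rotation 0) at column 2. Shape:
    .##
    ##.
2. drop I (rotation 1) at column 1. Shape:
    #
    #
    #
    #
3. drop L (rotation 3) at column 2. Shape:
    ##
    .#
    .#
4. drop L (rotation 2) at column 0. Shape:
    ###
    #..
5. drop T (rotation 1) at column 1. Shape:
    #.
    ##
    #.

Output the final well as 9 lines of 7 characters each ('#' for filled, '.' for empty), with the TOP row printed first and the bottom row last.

Answer: .#.....
.##....
.#.....
###....
#.##...
.#.#...
.#.#...
.#.##..
.###...

Derivation:
Drop 1: S rot0 at col 2 lands with bottom-row=0; cleared 0 line(s) (total 0); column heights now [0 0 1 2 2 0 0], max=2
Drop 2: I rot1 at col 1 lands with bottom-row=0; cleared 0 line(s) (total 0); column heights now [0 4 1 2 2 0 0], max=4
Drop 3: L rot3 at col 2 lands with bottom-row=2; cleared 0 line(s) (total 0); column heights now [0 4 5 5 2 0 0], max=5
Drop 4: L rot2 at col 0 lands with bottom-row=4; cleared 0 line(s) (total 0); column heights now [6 6 6 5 2 0 0], max=6
Drop 5: T rot1 at col 1 lands with bottom-row=6; cleared 0 line(s) (total 0); column heights now [6 9 8 5 2 0 0], max=9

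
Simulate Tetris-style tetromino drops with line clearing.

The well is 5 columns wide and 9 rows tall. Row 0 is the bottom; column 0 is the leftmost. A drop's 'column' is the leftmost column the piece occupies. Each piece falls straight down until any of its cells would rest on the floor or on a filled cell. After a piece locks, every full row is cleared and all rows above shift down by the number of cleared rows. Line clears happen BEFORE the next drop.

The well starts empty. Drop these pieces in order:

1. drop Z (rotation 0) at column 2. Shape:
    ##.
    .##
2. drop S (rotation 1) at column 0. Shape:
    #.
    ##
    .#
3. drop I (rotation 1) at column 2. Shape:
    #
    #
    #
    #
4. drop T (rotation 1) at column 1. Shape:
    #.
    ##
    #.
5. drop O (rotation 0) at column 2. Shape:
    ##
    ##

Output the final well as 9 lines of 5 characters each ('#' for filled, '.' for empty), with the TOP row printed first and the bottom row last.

Answer: ..##.
.###.
.##..
.##..
..#..
..#..
#.#..
####.
.#.##

Derivation:
Drop 1: Z rot0 at col 2 lands with bottom-row=0; cleared 0 line(s) (total 0); column heights now [0 0 2 2 1], max=2
Drop 2: S rot1 at col 0 lands with bottom-row=0; cleared 0 line(s) (total 0); column heights now [3 2 2 2 1], max=3
Drop 3: I rot1 at col 2 lands with bottom-row=2; cleared 0 line(s) (total 0); column heights now [3 2 6 2 1], max=6
Drop 4: T rot1 at col 1 lands with bottom-row=5; cleared 0 line(s) (total 0); column heights now [3 8 7 2 1], max=8
Drop 5: O rot0 at col 2 lands with bottom-row=7; cleared 0 line(s) (total 0); column heights now [3 8 9 9 1], max=9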